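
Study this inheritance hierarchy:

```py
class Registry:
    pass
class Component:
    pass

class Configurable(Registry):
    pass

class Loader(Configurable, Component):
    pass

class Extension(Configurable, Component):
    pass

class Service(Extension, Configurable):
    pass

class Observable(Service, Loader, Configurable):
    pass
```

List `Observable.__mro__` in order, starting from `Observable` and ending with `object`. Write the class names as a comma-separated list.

L[Observable] = Observable + merge(L[Service], L[Loader], L[Configurable], [Service Loader Configurable])
  take Service:  [Service Extension Configurable Registry Component object] + [Loader Configurable Registry Component object] + [Configurable Registry object] + [Service Loader Configurable]
  take Extension:  [Extension Configurable Registry Component object] + [Loader Configurable Registry Component object] + [Configurable Registry object] + [Loader Configurable]
  take Loader:  [Configurable Registry Component object] + [Loader Configurable Registry Component object] + [Configurable Registry object] + [Loader Configurable]
  take Configurable:  [Configurable Registry Component object] + [Configurable Registry Component object] + [Configurable Registry object] + [Configurable]
  take Registry:  [Registry Component object] + [Registry Component object] + [Registry object]
  take Component:  [Component object] + [Component object] + [object]
  take object:  [object] + [object] + [object]

Observable, Service, Extension, Loader, Configurable, Registry, Component, object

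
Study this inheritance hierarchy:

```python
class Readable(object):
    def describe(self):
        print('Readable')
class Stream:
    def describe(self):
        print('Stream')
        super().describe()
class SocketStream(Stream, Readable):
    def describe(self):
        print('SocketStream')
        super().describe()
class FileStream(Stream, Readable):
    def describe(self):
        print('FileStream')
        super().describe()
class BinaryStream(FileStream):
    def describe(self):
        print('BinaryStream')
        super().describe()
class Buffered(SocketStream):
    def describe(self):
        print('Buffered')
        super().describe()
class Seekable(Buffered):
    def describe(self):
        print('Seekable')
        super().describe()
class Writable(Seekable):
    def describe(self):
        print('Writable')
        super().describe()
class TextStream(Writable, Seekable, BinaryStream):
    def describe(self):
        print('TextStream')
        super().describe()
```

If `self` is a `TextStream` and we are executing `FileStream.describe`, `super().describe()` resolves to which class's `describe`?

Stream

L[TextStream] = TextStream + merge(L[Writable], L[Seekable], L[BinaryStream], [Writable Seekable BinaryStream])
  take Writable:  [Writable Seekable Buffered SocketStream Stream Readable object] + [Seekable Buffered SocketStream Stream Readable object] + [BinaryStream FileStream Stream Readable object] + [Writable Seekable BinaryStream]
  take Seekable:  [Seekable Buffered SocketStream Stream Readable object] + [Seekable Buffered SocketStream Stream Readable object] + [BinaryStream FileStream Stream Readable object] + [Seekable BinaryStream]
  take Buffered:  [Buffered SocketStream Stream Readable object] + [Buffered SocketStream Stream Readable object] + [BinaryStream FileStream Stream Readable object] + [BinaryStream]
  take SocketStream:  [SocketStream Stream Readable object] + [SocketStream Stream Readable object] + [BinaryStream FileStream Stream Readable object] + [BinaryStream]
  take BinaryStream:  [Stream Readable object] + [Stream Readable object] + [BinaryStream FileStream Stream Readable object] + [BinaryStream]
  take FileStream:  [Stream Readable object] + [Stream Readable object] + [FileStream Stream Readable object]
  take Stream:  [Stream Readable object] + [Stream Readable object] + [Stream Readable object]
  take Readable:  [Readable object] + [Readable object] + [Readable object]
  take object:  [object] + [object] + [object]
MRO: TextStream Writable Seekable Buffered SocketStream BinaryStream FileStream Stream Readable object
super() in FileStream.describe on a TextStream instance goes to the class after FileStream in TextStream's MRO: Stream.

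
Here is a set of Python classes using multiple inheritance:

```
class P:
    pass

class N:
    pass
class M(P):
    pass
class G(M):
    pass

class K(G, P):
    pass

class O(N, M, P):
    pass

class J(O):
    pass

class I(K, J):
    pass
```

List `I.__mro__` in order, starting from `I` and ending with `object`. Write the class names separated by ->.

L[I] = I + merge(L[K], L[J], [K J])
  take K:  [K G M P object] + [J O N M P object] + [K J]
  take G:  [G M P object] + [J O N M P object] + [J]
  take J:  [M P object] + [J O N M P object] + [J]
  take O:  [M P object] + [O N M P object]
  take N:  [M P object] + [N M P object]
  take M:  [M P object] + [M P object]
  take P:  [P object] + [P object]
  take object:  [object] + [object]

I -> K -> G -> J -> O -> N -> M -> P -> object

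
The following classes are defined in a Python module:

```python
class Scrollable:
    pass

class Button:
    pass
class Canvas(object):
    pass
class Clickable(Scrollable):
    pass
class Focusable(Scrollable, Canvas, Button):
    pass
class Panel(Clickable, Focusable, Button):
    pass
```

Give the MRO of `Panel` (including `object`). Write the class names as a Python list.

[Panel, Clickable, Focusable, Scrollable, Canvas, Button, object]

L[Panel] = Panel + merge(L[Clickable], L[Focusable], L[Button], [Clickable Focusable Button])
  take Clickable:  [Clickable Scrollable object] + [Focusable Scrollable Canvas Button object] + [Button object] + [Clickable Focusable Button]
  take Focusable:  [Scrollable object] + [Focusable Scrollable Canvas Button object] + [Button object] + [Focusable Button]
  take Scrollable:  [Scrollable object] + [Scrollable Canvas Button object] + [Button object] + [Button]
  take Canvas:  [object] + [Canvas Button object] + [Button object] + [Button]
  take Button:  [object] + [Button object] + [Button object] + [Button]
  take object:  [object] + [object] + [object]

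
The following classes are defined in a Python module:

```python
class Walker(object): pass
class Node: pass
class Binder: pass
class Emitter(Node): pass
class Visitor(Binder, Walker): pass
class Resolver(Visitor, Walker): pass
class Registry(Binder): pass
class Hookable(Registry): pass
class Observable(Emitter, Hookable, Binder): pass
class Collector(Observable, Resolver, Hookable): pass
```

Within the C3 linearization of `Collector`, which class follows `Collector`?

L[Collector] = Collector + merge(L[Observable], L[Resolver], L[Hookable], [Observable Resolver Hookable])
  take Observable:  [Observable Emitter Node Hookable Registry Binder object] + [Resolver Visitor Binder Walker object] + [Hookable Registry Binder object] + [Observable Resolver Hookable]
  take Emitter:  [Emitter Node Hookable Registry Binder object] + [Resolver Visitor Binder Walker object] + [Hookable Registry Binder object] + [Resolver Hookable]
  take Node:  [Node Hookable Registry Binder object] + [Resolver Visitor Binder Walker object] + [Hookable Registry Binder object] + [Resolver Hookable]
  take Resolver:  [Hookable Registry Binder object] + [Resolver Visitor Binder Walker object] + [Hookable Registry Binder object] + [Resolver Hookable]
  take Hookable:  [Hookable Registry Binder object] + [Visitor Binder Walker object] + [Hookable Registry Binder object] + [Hookable]
  take Registry:  [Registry Binder object] + [Visitor Binder Walker object] + [Registry Binder object]
  take Visitor:  [Binder object] + [Visitor Binder Walker object] + [Binder object]
  take Binder:  [Binder object] + [Binder Walker object] + [Binder object]
  take Walker:  [object] + [Walker object] + [object]
  take object:  [object] + [object] + [object]
MRO: Collector Observable Emitter Node Resolver Hookable Registry Visitor Binder Walker object
Collector is at position 0; next is Observable.

Observable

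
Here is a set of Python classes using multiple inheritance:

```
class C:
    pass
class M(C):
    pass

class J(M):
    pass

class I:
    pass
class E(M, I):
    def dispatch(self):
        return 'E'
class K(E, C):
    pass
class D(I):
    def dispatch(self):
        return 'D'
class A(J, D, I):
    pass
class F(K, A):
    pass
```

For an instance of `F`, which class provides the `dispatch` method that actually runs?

E

L[F] = F + merge(L[K], L[A], [K A])
  take K:  [K E M C I object] + [A J M C D I object] + [K A]
  take E:  [E M C I object] + [A J M C D I object] + [A]
  take A:  [M C I object] + [A J M C D I object] + [A]
  take J:  [M C I object] + [J M C D I object]
  take M:  [M C I object] + [M C D I object]
  take C:  [C I object] + [C D I object]
  take D:  [I object] + [D I object]
  take I:  [I object] + [I object]
  take object:  [object] + [object]
MRO: F K E A J M C D I object
dispatch is defined in: D, E. First along the MRO is E.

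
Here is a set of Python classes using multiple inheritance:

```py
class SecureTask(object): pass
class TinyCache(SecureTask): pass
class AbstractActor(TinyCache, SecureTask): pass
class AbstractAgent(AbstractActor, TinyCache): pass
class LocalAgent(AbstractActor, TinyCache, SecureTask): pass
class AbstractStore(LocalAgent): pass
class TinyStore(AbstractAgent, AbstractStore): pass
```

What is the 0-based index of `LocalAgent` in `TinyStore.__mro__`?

3

L[TinyStore] = TinyStore + merge(L[AbstractAgent], L[AbstractStore], [AbstractAgent AbstractStore])
  take AbstractAgent:  [AbstractAgent AbstractActor TinyCache SecureTask object] + [AbstractStore LocalAgent AbstractActor TinyCache SecureTask object] + [AbstractAgent AbstractStore]
  take AbstractStore:  [AbstractActor TinyCache SecureTask object] + [AbstractStore LocalAgent AbstractActor TinyCache SecureTask object] + [AbstractStore]
  take LocalAgent:  [AbstractActor TinyCache SecureTask object] + [LocalAgent AbstractActor TinyCache SecureTask object]
  take AbstractActor:  [AbstractActor TinyCache SecureTask object] + [AbstractActor TinyCache SecureTask object]
  take TinyCache:  [TinyCache SecureTask object] + [TinyCache SecureTask object]
  take SecureTask:  [SecureTask object] + [SecureTask object]
  take object:  [object] + [object]
MRO: TinyStore AbstractAgent AbstractStore LocalAgent AbstractActor TinyCache SecureTask object
LocalAgent sits at index 3.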